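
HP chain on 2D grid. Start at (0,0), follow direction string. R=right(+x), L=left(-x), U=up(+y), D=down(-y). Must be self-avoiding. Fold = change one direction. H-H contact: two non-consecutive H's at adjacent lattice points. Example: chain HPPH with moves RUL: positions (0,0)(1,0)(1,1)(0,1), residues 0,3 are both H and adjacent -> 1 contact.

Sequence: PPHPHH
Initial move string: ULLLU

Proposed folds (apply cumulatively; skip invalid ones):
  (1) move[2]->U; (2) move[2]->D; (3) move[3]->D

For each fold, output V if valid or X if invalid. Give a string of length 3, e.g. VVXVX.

Initial: ULLLU -> [(0, 0), (0, 1), (-1, 1), (-2, 1), (-3, 1), (-3, 2)]
Fold 1: move[2]->U => ULULU VALID
Fold 2: move[2]->D => ULDLU VALID
Fold 3: move[3]->D => ULDDU INVALID (collision), skipped

Answer: VVX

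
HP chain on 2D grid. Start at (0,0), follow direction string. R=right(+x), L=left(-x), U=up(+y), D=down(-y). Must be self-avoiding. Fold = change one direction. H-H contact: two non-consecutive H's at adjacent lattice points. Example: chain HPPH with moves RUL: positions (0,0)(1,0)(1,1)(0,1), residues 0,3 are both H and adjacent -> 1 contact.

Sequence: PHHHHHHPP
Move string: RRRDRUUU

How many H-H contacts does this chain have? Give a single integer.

Positions: [(0, 0), (1, 0), (2, 0), (3, 0), (3, -1), (4, -1), (4, 0), (4, 1), (4, 2)]
H-H contact: residue 3 @(3,0) - residue 6 @(4, 0)

Answer: 1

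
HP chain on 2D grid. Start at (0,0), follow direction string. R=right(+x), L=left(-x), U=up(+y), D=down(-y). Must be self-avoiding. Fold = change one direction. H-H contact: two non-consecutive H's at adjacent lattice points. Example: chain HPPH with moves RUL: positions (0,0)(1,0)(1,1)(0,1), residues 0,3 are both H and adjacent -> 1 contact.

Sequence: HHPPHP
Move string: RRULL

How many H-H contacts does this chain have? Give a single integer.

Positions: [(0, 0), (1, 0), (2, 0), (2, 1), (1, 1), (0, 1)]
H-H contact: residue 1 @(1,0) - residue 4 @(1, 1)

Answer: 1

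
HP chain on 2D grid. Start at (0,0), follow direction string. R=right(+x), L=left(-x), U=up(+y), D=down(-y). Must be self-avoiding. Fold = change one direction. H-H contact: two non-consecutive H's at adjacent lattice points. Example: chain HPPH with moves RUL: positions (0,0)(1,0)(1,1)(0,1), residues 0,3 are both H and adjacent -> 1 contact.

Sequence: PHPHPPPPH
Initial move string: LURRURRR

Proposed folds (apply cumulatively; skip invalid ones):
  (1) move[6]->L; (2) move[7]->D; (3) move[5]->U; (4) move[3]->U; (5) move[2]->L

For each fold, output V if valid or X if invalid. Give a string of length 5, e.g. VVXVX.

Answer: XVVVV

Derivation:
Initial: LURRURRR -> [(0, 0), (-1, 0), (-1, 1), (0, 1), (1, 1), (1, 2), (2, 2), (3, 2), (4, 2)]
Fold 1: move[6]->L => LURRURLR INVALID (collision), skipped
Fold 2: move[7]->D => LURRURRD VALID
Fold 3: move[5]->U => LURRUURD VALID
Fold 4: move[3]->U => LURUUURD VALID
Fold 5: move[2]->L => LULUUURD VALID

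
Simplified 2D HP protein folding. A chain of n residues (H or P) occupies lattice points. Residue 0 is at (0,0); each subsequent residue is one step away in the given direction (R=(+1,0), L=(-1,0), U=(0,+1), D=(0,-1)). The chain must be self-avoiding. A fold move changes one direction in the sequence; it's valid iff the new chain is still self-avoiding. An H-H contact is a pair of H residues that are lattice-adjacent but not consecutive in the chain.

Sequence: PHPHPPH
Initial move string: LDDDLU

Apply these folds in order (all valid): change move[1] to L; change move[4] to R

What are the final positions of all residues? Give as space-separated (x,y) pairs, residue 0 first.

Answer: (0,0) (-1,0) (-2,0) (-2,-1) (-2,-2) (-1,-2) (-1,-1)

Derivation:
Initial moves: LDDDLU
Fold: move[1]->L => LLDDLU (positions: [(0, 0), (-1, 0), (-2, 0), (-2, -1), (-2, -2), (-3, -2), (-3, -1)])
Fold: move[4]->R => LLDDRU (positions: [(0, 0), (-1, 0), (-2, 0), (-2, -1), (-2, -2), (-1, -2), (-1, -1)])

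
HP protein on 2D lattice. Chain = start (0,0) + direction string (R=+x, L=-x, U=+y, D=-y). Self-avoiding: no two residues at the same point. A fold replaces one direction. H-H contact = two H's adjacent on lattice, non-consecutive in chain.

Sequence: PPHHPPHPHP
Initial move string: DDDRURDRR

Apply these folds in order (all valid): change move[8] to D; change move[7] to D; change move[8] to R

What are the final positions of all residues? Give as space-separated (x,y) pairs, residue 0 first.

Answer: (0,0) (0,-1) (0,-2) (0,-3) (1,-3) (1,-2) (2,-2) (2,-3) (2,-4) (3,-4)

Derivation:
Initial moves: DDDRURDRR
Fold: move[8]->D => DDDRURDRD (positions: [(0, 0), (0, -1), (0, -2), (0, -3), (1, -3), (1, -2), (2, -2), (2, -3), (3, -3), (3, -4)])
Fold: move[7]->D => DDDRURDDD (positions: [(0, 0), (0, -1), (0, -2), (0, -3), (1, -3), (1, -2), (2, -2), (2, -3), (2, -4), (2, -5)])
Fold: move[8]->R => DDDRURDDR (positions: [(0, 0), (0, -1), (0, -2), (0, -3), (1, -3), (1, -2), (2, -2), (2, -3), (2, -4), (3, -4)])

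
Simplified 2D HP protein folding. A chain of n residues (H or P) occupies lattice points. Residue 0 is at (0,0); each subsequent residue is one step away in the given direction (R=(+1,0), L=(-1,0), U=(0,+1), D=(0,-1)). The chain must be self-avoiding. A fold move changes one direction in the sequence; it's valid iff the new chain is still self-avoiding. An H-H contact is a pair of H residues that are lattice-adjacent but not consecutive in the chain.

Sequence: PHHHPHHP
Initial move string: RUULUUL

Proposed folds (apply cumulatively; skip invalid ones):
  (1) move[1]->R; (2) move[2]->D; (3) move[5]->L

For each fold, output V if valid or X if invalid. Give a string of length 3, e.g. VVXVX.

Initial: RUULUUL -> [(0, 0), (1, 0), (1, 1), (1, 2), (0, 2), (0, 3), (0, 4), (-1, 4)]
Fold 1: move[1]->R => RRULUUL VALID
Fold 2: move[2]->D => RRDLUUL INVALID (collision), skipped
Fold 3: move[5]->L => RRULULL VALID

Answer: VXV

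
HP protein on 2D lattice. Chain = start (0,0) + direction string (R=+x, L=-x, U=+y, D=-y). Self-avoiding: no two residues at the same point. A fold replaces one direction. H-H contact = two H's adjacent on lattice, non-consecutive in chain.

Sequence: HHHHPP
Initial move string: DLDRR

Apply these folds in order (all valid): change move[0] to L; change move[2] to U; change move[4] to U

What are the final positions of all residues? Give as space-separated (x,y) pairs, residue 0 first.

Answer: (0,0) (-1,0) (-2,0) (-2,1) (-1,1) (-1,2)

Derivation:
Initial moves: DLDRR
Fold: move[0]->L => LLDRR (positions: [(0, 0), (-1, 0), (-2, 0), (-2, -1), (-1, -1), (0, -1)])
Fold: move[2]->U => LLURR (positions: [(0, 0), (-1, 0), (-2, 0), (-2, 1), (-1, 1), (0, 1)])
Fold: move[4]->U => LLURU (positions: [(0, 0), (-1, 0), (-2, 0), (-2, 1), (-1, 1), (-1, 2)])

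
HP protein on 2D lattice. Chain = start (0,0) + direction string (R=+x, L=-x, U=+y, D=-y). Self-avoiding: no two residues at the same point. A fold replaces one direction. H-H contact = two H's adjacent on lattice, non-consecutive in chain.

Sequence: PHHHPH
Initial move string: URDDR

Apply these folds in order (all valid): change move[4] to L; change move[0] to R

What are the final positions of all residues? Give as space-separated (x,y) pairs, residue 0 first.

Initial moves: URDDR
Fold: move[4]->L => URDDL (positions: [(0, 0), (0, 1), (1, 1), (1, 0), (1, -1), (0, -1)])
Fold: move[0]->R => RRDDL (positions: [(0, 0), (1, 0), (2, 0), (2, -1), (2, -2), (1, -2)])

Answer: (0,0) (1,0) (2,0) (2,-1) (2,-2) (1,-2)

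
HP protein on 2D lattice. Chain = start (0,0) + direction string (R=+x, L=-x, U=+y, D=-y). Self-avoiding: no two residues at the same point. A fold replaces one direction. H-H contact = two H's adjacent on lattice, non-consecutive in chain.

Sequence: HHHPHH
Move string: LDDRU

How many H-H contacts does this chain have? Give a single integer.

Answer: 2

Derivation:
Positions: [(0, 0), (-1, 0), (-1, -1), (-1, -2), (0, -2), (0, -1)]
H-H contact: residue 0 @(0,0) - residue 5 @(0, -1)
H-H contact: residue 2 @(-1,-1) - residue 5 @(0, -1)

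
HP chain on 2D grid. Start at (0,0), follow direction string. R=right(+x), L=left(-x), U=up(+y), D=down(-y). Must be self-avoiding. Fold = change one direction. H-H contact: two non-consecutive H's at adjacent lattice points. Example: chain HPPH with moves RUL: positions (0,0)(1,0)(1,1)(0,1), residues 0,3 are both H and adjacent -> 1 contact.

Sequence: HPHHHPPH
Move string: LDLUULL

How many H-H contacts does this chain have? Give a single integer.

Answer: 0

Derivation:
Positions: [(0, 0), (-1, 0), (-1, -1), (-2, -1), (-2, 0), (-2, 1), (-3, 1), (-4, 1)]
No H-H contacts found.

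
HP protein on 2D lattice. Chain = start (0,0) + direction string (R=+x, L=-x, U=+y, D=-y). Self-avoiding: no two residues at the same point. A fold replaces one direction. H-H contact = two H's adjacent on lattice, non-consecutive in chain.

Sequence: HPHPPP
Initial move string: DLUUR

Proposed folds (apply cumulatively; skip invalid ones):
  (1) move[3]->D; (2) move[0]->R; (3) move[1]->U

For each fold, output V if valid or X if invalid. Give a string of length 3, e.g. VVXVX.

Answer: XXX

Derivation:
Initial: DLUUR -> [(0, 0), (0, -1), (-1, -1), (-1, 0), (-1, 1), (0, 1)]
Fold 1: move[3]->D => DLUDR INVALID (collision), skipped
Fold 2: move[0]->R => RLUUR INVALID (collision), skipped
Fold 3: move[1]->U => DUUUR INVALID (collision), skipped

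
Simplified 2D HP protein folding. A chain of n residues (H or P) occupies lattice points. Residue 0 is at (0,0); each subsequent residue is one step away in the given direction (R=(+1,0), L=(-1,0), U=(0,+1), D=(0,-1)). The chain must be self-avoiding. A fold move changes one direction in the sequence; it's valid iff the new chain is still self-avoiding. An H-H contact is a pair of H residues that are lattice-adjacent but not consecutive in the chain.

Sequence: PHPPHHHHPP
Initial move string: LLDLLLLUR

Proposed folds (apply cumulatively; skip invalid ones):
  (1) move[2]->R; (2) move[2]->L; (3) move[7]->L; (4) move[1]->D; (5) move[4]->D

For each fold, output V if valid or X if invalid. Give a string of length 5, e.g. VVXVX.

Initial: LLDLLLLUR -> [(0, 0), (-1, 0), (-2, 0), (-2, -1), (-3, -1), (-4, -1), (-5, -1), (-6, -1), (-6, 0), (-5, 0)]
Fold 1: move[2]->R => LLRLLLLUR INVALID (collision), skipped
Fold 2: move[2]->L => LLLLLLLUR VALID
Fold 3: move[7]->L => LLLLLLLLR INVALID (collision), skipped
Fold 4: move[1]->D => LDLLLLLUR VALID
Fold 5: move[4]->D => LDLLDLLUR VALID

Answer: XVXVV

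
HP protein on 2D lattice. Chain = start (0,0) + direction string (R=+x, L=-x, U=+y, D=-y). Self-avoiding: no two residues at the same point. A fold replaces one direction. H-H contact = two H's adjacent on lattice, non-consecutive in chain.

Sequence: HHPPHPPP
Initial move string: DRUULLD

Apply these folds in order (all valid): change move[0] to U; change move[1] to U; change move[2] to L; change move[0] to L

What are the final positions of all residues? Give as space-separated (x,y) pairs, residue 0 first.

Answer: (0,0) (-1,0) (-1,1) (-2,1) (-2,2) (-3,2) (-4,2) (-4,1)

Derivation:
Initial moves: DRUULLD
Fold: move[0]->U => URUULLD (positions: [(0, 0), (0, 1), (1, 1), (1, 2), (1, 3), (0, 3), (-1, 3), (-1, 2)])
Fold: move[1]->U => UUUULLD (positions: [(0, 0), (0, 1), (0, 2), (0, 3), (0, 4), (-1, 4), (-2, 4), (-2, 3)])
Fold: move[2]->L => UULULLD (positions: [(0, 0), (0, 1), (0, 2), (-1, 2), (-1, 3), (-2, 3), (-3, 3), (-3, 2)])
Fold: move[0]->L => LULULLD (positions: [(0, 0), (-1, 0), (-1, 1), (-2, 1), (-2, 2), (-3, 2), (-4, 2), (-4, 1)])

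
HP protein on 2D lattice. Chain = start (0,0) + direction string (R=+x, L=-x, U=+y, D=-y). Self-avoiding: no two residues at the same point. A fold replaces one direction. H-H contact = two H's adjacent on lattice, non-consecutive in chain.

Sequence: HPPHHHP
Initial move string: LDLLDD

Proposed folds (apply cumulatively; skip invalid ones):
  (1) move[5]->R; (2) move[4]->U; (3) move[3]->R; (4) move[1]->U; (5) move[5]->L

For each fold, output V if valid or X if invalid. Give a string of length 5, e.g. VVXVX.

Initial: LDLLDD -> [(0, 0), (-1, 0), (-1, -1), (-2, -1), (-3, -1), (-3, -2), (-3, -3)]
Fold 1: move[5]->R => LDLLDR VALID
Fold 2: move[4]->U => LDLLUR VALID
Fold 3: move[3]->R => LDLRUR INVALID (collision), skipped
Fold 4: move[1]->U => LULLUR VALID
Fold 5: move[5]->L => LULLUL VALID

Answer: VVXVV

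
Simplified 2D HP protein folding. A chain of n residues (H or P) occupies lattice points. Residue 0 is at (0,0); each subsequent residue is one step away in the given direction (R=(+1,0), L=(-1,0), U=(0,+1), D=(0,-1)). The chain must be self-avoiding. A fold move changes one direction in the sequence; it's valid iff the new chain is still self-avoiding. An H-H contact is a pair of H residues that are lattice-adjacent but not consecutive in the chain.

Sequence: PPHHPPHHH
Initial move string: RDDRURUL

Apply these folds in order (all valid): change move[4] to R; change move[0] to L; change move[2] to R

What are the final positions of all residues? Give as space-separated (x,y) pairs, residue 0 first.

Answer: (0,0) (-1,0) (-1,-1) (0,-1) (1,-1) (2,-1) (3,-1) (3,0) (2,0)

Derivation:
Initial moves: RDDRURUL
Fold: move[4]->R => RDDRRRUL (positions: [(0, 0), (1, 0), (1, -1), (1, -2), (2, -2), (3, -2), (4, -2), (4, -1), (3, -1)])
Fold: move[0]->L => LDDRRRUL (positions: [(0, 0), (-1, 0), (-1, -1), (-1, -2), (0, -2), (1, -2), (2, -2), (2, -1), (1, -1)])
Fold: move[2]->R => LDRRRRUL (positions: [(0, 0), (-1, 0), (-1, -1), (0, -1), (1, -1), (2, -1), (3, -1), (3, 0), (2, 0)])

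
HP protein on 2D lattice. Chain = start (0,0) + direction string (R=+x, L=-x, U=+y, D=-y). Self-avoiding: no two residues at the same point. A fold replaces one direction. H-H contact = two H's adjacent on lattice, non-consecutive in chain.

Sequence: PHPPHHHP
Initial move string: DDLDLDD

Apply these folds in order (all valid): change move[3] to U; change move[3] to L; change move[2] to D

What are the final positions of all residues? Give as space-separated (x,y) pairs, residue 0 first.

Answer: (0,0) (0,-1) (0,-2) (0,-3) (-1,-3) (-2,-3) (-2,-4) (-2,-5)

Derivation:
Initial moves: DDLDLDD
Fold: move[3]->U => DDLULDD (positions: [(0, 0), (0, -1), (0, -2), (-1, -2), (-1, -1), (-2, -1), (-2, -2), (-2, -3)])
Fold: move[3]->L => DDLLLDD (positions: [(0, 0), (0, -1), (0, -2), (-1, -2), (-2, -2), (-3, -2), (-3, -3), (-3, -4)])
Fold: move[2]->D => DDDLLDD (positions: [(0, 0), (0, -1), (0, -2), (0, -3), (-1, -3), (-2, -3), (-2, -4), (-2, -5)])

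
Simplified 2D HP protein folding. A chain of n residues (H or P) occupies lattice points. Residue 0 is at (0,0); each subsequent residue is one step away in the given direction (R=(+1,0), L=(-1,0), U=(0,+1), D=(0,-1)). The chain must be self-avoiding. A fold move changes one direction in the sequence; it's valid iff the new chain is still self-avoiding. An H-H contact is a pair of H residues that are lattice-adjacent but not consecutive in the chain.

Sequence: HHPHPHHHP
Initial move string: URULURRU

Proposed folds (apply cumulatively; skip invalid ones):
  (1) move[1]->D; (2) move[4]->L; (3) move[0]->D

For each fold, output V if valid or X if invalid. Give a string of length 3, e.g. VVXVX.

Initial: URULURRU -> [(0, 0), (0, 1), (1, 1), (1, 2), (0, 2), (0, 3), (1, 3), (2, 3), (2, 4)]
Fold 1: move[1]->D => UDULURRU INVALID (collision), skipped
Fold 2: move[4]->L => URULLRRU INVALID (collision), skipped
Fold 3: move[0]->D => DRULURRU INVALID (collision), skipped

Answer: XXX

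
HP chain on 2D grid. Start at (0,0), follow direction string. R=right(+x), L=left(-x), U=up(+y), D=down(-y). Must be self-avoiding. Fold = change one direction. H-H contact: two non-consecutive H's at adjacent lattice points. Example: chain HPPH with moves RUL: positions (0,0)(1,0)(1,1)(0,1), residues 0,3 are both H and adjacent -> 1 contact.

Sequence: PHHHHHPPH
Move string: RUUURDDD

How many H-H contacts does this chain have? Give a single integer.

Answer: 1

Derivation:
Positions: [(0, 0), (1, 0), (1, 1), (1, 2), (1, 3), (2, 3), (2, 2), (2, 1), (2, 0)]
H-H contact: residue 1 @(1,0) - residue 8 @(2, 0)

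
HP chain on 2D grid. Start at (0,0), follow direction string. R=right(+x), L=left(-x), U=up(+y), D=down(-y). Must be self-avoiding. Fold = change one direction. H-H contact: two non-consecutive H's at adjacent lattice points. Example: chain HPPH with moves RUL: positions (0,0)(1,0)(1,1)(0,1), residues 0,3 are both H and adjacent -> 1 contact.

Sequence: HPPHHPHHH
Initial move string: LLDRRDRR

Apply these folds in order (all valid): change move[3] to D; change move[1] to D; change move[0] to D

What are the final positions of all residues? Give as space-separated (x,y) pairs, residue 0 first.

Answer: (0,0) (0,-1) (0,-2) (0,-3) (0,-4) (1,-4) (1,-5) (2,-5) (3,-5)

Derivation:
Initial moves: LLDRRDRR
Fold: move[3]->D => LLDDRDRR (positions: [(0, 0), (-1, 0), (-2, 0), (-2, -1), (-2, -2), (-1, -2), (-1, -3), (0, -3), (1, -3)])
Fold: move[1]->D => LDDDRDRR (positions: [(0, 0), (-1, 0), (-1, -1), (-1, -2), (-1, -3), (0, -3), (0, -4), (1, -4), (2, -4)])
Fold: move[0]->D => DDDDRDRR (positions: [(0, 0), (0, -1), (0, -2), (0, -3), (0, -4), (1, -4), (1, -5), (2, -5), (3, -5)])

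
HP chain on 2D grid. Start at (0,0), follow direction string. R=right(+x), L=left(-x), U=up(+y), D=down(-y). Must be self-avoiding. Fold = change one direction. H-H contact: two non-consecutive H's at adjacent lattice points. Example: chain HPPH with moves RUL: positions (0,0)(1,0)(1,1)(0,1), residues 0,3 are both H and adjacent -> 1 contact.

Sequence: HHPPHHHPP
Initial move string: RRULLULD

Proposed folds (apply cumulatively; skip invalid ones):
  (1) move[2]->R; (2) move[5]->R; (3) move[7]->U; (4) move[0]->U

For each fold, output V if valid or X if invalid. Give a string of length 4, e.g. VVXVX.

Answer: XXVV

Derivation:
Initial: RRULLULD -> [(0, 0), (1, 0), (2, 0), (2, 1), (1, 1), (0, 1), (0, 2), (-1, 2), (-1, 1)]
Fold 1: move[2]->R => RRRLLULD INVALID (collision), skipped
Fold 2: move[5]->R => RRULLRLD INVALID (collision), skipped
Fold 3: move[7]->U => RRULLULU VALID
Fold 4: move[0]->U => URULLULU VALID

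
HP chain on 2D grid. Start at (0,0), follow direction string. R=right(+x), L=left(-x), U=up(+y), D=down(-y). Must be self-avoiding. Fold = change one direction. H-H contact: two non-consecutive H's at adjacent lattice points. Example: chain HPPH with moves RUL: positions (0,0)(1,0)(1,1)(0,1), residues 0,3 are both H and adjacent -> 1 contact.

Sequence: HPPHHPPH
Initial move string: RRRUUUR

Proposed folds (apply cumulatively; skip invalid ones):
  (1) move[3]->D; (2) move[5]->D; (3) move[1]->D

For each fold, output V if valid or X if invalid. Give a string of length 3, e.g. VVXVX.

Answer: XXV

Derivation:
Initial: RRRUUUR -> [(0, 0), (1, 0), (2, 0), (3, 0), (3, 1), (3, 2), (3, 3), (4, 3)]
Fold 1: move[3]->D => RRRDUUR INVALID (collision), skipped
Fold 2: move[5]->D => RRRUUDR INVALID (collision), skipped
Fold 3: move[1]->D => RDRUUUR VALID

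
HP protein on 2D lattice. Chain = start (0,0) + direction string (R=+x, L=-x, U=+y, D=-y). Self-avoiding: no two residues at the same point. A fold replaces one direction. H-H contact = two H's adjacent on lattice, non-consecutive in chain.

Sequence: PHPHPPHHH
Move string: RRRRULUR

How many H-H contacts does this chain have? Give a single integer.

Positions: [(0, 0), (1, 0), (2, 0), (3, 0), (4, 0), (4, 1), (3, 1), (3, 2), (4, 2)]
H-H contact: residue 3 @(3,0) - residue 6 @(3, 1)

Answer: 1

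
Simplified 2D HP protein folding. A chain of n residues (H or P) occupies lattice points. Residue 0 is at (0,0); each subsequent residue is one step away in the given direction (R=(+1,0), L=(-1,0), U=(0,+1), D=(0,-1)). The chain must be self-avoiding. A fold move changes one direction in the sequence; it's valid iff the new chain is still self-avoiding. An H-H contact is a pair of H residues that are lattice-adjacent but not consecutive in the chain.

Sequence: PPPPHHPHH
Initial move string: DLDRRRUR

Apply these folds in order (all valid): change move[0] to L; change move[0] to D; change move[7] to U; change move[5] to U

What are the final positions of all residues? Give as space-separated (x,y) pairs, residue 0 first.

Initial moves: DLDRRRUR
Fold: move[0]->L => LLDRRRUR (positions: [(0, 0), (-1, 0), (-2, 0), (-2, -1), (-1, -1), (0, -1), (1, -1), (1, 0), (2, 0)])
Fold: move[0]->D => DLDRRRUR (positions: [(0, 0), (0, -1), (-1, -1), (-1, -2), (0, -2), (1, -2), (2, -2), (2, -1), (3, -1)])
Fold: move[7]->U => DLDRRRUU (positions: [(0, 0), (0, -1), (-1, -1), (-1, -2), (0, -2), (1, -2), (2, -2), (2, -1), (2, 0)])
Fold: move[5]->U => DLDRRUUU (positions: [(0, 0), (0, -1), (-1, -1), (-1, -2), (0, -2), (1, -2), (1, -1), (1, 0), (1, 1)])

Answer: (0,0) (0,-1) (-1,-1) (-1,-2) (0,-2) (1,-2) (1,-1) (1,0) (1,1)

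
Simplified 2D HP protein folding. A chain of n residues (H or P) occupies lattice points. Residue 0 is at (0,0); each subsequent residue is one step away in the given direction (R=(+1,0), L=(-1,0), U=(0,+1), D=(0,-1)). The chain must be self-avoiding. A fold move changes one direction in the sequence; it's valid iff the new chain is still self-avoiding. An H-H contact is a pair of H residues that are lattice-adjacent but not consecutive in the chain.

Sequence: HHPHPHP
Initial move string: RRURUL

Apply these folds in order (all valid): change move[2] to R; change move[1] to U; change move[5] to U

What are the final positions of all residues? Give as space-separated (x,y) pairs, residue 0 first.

Initial moves: RRURUL
Fold: move[2]->R => RRRRUL (positions: [(0, 0), (1, 0), (2, 0), (3, 0), (4, 0), (4, 1), (3, 1)])
Fold: move[1]->U => RURRUL (positions: [(0, 0), (1, 0), (1, 1), (2, 1), (3, 1), (3, 2), (2, 2)])
Fold: move[5]->U => RURRUU (positions: [(0, 0), (1, 0), (1, 1), (2, 1), (3, 1), (3, 2), (3, 3)])

Answer: (0,0) (1,0) (1,1) (2,1) (3,1) (3,2) (3,3)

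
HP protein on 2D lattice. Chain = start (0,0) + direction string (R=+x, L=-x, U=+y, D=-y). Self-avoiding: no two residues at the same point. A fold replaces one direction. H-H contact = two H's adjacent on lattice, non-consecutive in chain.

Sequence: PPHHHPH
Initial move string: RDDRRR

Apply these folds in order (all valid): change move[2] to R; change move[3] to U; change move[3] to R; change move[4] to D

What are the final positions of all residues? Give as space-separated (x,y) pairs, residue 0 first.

Initial moves: RDDRRR
Fold: move[2]->R => RDRRRR (positions: [(0, 0), (1, 0), (1, -1), (2, -1), (3, -1), (4, -1), (5, -1)])
Fold: move[3]->U => RDRURR (positions: [(0, 0), (1, 0), (1, -1), (2, -1), (2, 0), (3, 0), (4, 0)])
Fold: move[3]->R => RDRRRR (positions: [(0, 0), (1, 0), (1, -1), (2, -1), (3, -1), (4, -1), (5, -1)])
Fold: move[4]->D => RDRRDR (positions: [(0, 0), (1, 0), (1, -1), (2, -1), (3, -1), (3, -2), (4, -2)])

Answer: (0,0) (1,0) (1,-1) (2,-1) (3,-1) (3,-2) (4,-2)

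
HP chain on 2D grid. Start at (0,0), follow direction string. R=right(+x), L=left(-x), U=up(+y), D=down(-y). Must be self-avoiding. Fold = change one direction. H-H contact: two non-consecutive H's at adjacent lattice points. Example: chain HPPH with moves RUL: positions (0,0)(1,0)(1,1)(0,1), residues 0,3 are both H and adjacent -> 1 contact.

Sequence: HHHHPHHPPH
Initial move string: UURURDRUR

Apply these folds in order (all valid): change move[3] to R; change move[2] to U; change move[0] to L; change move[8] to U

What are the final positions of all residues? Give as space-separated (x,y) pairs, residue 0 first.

Answer: (0,0) (-1,0) (-1,1) (-1,2) (0,2) (1,2) (1,1) (2,1) (2,2) (2,3)

Derivation:
Initial moves: UURURDRUR
Fold: move[3]->R => UURRRDRUR (positions: [(0, 0), (0, 1), (0, 2), (1, 2), (2, 2), (3, 2), (3, 1), (4, 1), (4, 2), (5, 2)])
Fold: move[2]->U => UUURRDRUR (positions: [(0, 0), (0, 1), (0, 2), (0, 3), (1, 3), (2, 3), (2, 2), (3, 2), (3, 3), (4, 3)])
Fold: move[0]->L => LUURRDRUR (positions: [(0, 0), (-1, 0), (-1, 1), (-1, 2), (0, 2), (1, 2), (1, 1), (2, 1), (2, 2), (3, 2)])
Fold: move[8]->U => LUURRDRUU (positions: [(0, 0), (-1, 0), (-1, 1), (-1, 2), (0, 2), (1, 2), (1, 1), (2, 1), (2, 2), (2, 3)])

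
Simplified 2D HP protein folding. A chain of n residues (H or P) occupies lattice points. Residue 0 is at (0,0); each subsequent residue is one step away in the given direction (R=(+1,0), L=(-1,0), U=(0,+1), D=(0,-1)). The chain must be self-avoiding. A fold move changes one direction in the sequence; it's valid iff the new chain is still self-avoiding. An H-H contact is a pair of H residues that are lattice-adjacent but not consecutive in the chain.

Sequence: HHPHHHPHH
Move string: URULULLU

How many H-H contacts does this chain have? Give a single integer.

Positions: [(0, 0), (0, 1), (1, 1), (1, 2), (0, 2), (0, 3), (-1, 3), (-2, 3), (-2, 4)]
H-H contact: residue 1 @(0,1) - residue 4 @(0, 2)

Answer: 1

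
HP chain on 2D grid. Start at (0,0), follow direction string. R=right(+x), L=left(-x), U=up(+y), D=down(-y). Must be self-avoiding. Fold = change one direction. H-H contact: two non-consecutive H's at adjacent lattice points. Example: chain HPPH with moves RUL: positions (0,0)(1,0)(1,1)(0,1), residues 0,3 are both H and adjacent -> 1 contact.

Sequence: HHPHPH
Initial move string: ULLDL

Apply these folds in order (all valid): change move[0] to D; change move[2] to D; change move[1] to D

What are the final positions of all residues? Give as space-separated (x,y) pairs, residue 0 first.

Initial moves: ULLDL
Fold: move[0]->D => DLLDL (positions: [(0, 0), (0, -1), (-1, -1), (-2, -1), (-2, -2), (-3, -2)])
Fold: move[2]->D => DLDDL (positions: [(0, 0), (0, -1), (-1, -1), (-1, -2), (-1, -3), (-2, -3)])
Fold: move[1]->D => DDDDL (positions: [(0, 0), (0, -1), (0, -2), (0, -3), (0, -4), (-1, -4)])

Answer: (0,0) (0,-1) (0,-2) (0,-3) (0,-4) (-1,-4)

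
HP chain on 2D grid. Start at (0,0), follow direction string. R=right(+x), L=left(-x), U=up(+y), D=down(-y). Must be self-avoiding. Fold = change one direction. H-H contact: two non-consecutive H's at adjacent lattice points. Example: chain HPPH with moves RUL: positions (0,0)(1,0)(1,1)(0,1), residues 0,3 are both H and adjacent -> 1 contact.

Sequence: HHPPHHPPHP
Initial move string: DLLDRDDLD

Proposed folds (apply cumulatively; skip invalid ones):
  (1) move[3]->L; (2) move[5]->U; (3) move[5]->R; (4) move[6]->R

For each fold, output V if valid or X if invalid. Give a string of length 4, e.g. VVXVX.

Answer: XXVX

Derivation:
Initial: DLLDRDDLD -> [(0, 0), (0, -1), (-1, -1), (-2, -1), (-2, -2), (-1, -2), (-1, -3), (-1, -4), (-2, -4), (-2, -5)]
Fold 1: move[3]->L => DLLLRDDLD INVALID (collision), skipped
Fold 2: move[5]->U => DLLDRUDLD INVALID (collision), skipped
Fold 3: move[5]->R => DLLDRRDLD VALID
Fold 4: move[6]->R => DLLDRRRLD INVALID (collision), skipped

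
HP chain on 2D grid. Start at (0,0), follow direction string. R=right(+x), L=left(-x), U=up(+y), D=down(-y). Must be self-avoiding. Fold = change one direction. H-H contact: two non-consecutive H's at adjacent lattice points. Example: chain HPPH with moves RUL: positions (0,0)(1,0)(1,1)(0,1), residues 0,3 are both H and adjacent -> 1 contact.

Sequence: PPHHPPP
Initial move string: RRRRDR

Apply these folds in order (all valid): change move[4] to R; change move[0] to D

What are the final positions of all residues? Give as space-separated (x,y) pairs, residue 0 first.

Answer: (0,0) (0,-1) (1,-1) (2,-1) (3,-1) (4,-1) (5,-1)

Derivation:
Initial moves: RRRRDR
Fold: move[4]->R => RRRRRR (positions: [(0, 0), (1, 0), (2, 0), (3, 0), (4, 0), (5, 0), (6, 0)])
Fold: move[0]->D => DRRRRR (positions: [(0, 0), (0, -1), (1, -1), (2, -1), (3, -1), (4, -1), (5, -1)])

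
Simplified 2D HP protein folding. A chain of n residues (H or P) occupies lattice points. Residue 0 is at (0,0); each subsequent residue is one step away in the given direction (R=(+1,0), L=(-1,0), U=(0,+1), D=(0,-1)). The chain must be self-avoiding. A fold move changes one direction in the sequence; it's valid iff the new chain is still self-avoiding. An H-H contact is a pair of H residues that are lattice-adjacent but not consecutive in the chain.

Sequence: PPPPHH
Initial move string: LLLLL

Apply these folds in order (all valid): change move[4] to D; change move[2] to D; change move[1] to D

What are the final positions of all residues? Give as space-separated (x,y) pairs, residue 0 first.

Initial moves: LLLLL
Fold: move[4]->D => LLLLD (positions: [(0, 0), (-1, 0), (-2, 0), (-3, 0), (-4, 0), (-4, -1)])
Fold: move[2]->D => LLDLD (positions: [(0, 0), (-1, 0), (-2, 0), (-2, -1), (-3, -1), (-3, -2)])
Fold: move[1]->D => LDDLD (positions: [(0, 0), (-1, 0), (-1, -1), (-1, -2), (-2, -2), (-2, -3)])

Answer: (0,0) (-1,0) (-1,-1) (-1,-2) (-2,-2) (-2,-3)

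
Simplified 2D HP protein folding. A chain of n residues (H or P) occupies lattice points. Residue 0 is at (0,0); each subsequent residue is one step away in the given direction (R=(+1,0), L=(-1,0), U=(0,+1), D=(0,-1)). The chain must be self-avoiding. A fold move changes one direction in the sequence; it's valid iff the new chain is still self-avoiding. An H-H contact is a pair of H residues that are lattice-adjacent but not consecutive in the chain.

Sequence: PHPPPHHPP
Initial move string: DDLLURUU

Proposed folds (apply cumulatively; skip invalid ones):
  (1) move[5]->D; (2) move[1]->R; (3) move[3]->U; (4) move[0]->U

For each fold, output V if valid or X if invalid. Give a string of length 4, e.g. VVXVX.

Initial: DDLLURUU -> [(0, 0), (0, -1), (0, -2), (-1, -2), (-2, -2), (-2, -1), (-1, -1), (-1, 0), (-1, 1)]
Fold 1: move[5]->D => DDLLUDUU INVALID (collision), skipped
Fold 2: move[1]->R => DRLLURUU INVALID (collision), skipped
Fold 3: move[3]->U => DDLUURUU INVALID (collision), skipped
Fold 4: move[0]->U => UDLLURUU INVALID (collision), skipped

Answer: XXXX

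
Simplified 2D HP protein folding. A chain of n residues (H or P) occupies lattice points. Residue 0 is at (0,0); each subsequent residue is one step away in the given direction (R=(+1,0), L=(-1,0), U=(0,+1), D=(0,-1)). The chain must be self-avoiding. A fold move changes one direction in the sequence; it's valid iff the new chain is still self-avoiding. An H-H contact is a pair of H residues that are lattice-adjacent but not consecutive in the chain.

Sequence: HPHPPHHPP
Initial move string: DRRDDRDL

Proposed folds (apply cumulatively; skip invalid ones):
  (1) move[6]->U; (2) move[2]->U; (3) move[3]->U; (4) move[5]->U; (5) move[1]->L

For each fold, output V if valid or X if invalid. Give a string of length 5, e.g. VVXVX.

Answer: XXXXX

Derivation:
Initial: DRRDDRDL -> [(0, 0), (0, -1), (1, -1), (2, -1), (2, -2), (2, -3), (3, -3), (3, -4), (2, -4)]
Fold 1: move[6]->U => DRRDDRUL INVALID (collision), skipped
Fold 2: move[2]->U => DRUDDRDL INVALID (collision), skipped
Fold 3: move[3]->U => DRRUDRDL INVALID (collision), skipped
Fold 4: move[5]->U => DRRDDUDL INVALID (collision), skipped
Fold 5: move[1]->L => DLRDDRDL INVALID (collision), skipped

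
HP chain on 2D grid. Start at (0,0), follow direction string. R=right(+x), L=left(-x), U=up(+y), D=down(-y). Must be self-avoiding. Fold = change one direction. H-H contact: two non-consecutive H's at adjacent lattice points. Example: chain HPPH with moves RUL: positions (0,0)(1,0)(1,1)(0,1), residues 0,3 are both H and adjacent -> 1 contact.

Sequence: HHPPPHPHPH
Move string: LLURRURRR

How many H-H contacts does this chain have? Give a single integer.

Positions: [(0, 0), (-1, 0), (-2, 0), (-2, 1), (-1, 1), (0, 1), (0, 2), (1, 2), (2, 2), (3, 2)]
H-H contact: residue 0 @(0,0) - residue 5 @(0, 1)

Answer: 1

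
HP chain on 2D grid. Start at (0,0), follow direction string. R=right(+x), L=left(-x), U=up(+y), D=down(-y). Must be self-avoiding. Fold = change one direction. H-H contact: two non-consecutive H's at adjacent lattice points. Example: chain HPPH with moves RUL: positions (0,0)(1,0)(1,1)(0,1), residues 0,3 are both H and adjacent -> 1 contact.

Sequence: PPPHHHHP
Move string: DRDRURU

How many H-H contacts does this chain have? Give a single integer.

Positions: [(0, 0), (0, -1), (1, -1), (1, -2), (2, -2), (2, -1), (3, -1), (3, 0)]
No H-H contacts found.

Answer: 0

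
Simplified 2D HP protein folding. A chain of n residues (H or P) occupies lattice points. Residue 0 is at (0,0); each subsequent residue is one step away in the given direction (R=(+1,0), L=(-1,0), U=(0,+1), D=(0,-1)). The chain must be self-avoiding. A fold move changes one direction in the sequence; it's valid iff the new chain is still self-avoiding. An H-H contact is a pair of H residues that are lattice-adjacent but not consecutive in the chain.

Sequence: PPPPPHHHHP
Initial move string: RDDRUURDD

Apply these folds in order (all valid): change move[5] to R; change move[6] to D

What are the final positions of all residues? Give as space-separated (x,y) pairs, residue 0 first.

Initial moves: RDDRUURDD
Fold: move[5]->R => RDDRURRDD (positions: [(0, 0), (1, 0), (1, -1), (1, -2), (2, -2), (2, -1), (3, -1), (4, -1), (4, -2), (4, -3)])
Fold: move[6]->D => RDDRURDDD (positions: [(0, 0), (1, 0), (1, -1), (1, -2), (2, -2), (2, -1), (3, -1), (3, -2), (3, -3), (3, -4)])

Answer: (0,0) (1,0) (1,-1) (1,-2) (2,-2) (2,-1) (3,-1) (3,-2) (3,-3) (3,-4)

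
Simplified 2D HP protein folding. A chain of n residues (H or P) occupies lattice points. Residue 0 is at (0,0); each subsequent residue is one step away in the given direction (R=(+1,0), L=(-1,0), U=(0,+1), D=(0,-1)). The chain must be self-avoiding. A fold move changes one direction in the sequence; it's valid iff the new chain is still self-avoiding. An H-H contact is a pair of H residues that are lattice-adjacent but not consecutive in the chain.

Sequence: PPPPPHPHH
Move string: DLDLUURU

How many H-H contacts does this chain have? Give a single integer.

Positions: [(0, 0), (0, -1), (-1, -1), (-1, -2), (-2, -2), (-2, -1), (-2, 0), (-1, 0), (-1, 1)]
No H-H contacts found.

Answer: 0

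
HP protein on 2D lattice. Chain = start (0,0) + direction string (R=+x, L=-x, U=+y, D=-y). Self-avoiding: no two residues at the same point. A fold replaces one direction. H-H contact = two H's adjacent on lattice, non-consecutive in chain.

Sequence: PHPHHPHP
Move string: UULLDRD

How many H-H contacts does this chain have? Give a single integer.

Positions: [(0, 0), (0, 1), (0, 2), (-1, 2), (-2, 2), (-2, 1), (-1, 1), (-1, 0)]
H-H contact: residue 1 @(0,1) - residue 6 @(-1, 1)
H-H contact: residue 3 @(-1,2) - residue 6 @(-1, 1)

Answer: 2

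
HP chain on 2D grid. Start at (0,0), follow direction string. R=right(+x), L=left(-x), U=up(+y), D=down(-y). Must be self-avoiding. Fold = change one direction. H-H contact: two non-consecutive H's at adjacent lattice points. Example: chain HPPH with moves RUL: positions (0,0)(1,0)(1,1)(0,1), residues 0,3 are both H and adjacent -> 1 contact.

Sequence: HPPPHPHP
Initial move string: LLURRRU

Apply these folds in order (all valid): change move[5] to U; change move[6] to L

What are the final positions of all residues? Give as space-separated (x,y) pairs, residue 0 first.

Answer: (0,0) (-1,0) (-2,0) (-2,1) (-1,1) (0,1) (0,2) (-1,2)

Derivation:
Initial moves: LLURRRU
Fold: move[5]->U => LLURRUU (positions: [(0, 0), (-1, 0), (-2, 0), (-2, 1), (-1, 1), (0, 1), (0, 2), (0, 3)])
Fold: move[6]->L => LLURRUL (positions: [(0, 0), (-1, 0), (-2, 0), (-2, 1), (-1, 1), (0, 1), (0, 2), (-1, 2)])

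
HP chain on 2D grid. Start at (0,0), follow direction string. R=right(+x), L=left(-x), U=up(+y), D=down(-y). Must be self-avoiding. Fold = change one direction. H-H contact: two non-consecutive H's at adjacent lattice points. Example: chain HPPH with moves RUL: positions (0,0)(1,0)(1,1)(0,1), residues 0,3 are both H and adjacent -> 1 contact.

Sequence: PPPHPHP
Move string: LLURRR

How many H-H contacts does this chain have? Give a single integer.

Positions: [(0, 0), (-1, 0), (-2, 0), (-2, 1), (-1, 1), (0, 1), (1, 1)]
No H-H contacts found.

Answer: 0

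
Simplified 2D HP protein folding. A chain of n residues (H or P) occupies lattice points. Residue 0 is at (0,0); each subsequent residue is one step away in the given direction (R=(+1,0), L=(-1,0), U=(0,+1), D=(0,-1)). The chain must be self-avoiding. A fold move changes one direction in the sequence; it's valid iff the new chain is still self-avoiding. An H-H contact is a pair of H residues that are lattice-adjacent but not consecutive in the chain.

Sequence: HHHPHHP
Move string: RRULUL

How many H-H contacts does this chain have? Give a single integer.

Positions: [(0, 0), (1, 0), (2, 0), (2, 1), (1, 1), (1, 2), (0, 2)]
H-H contact: residue 1 @(1,0) - residue 4 @(1, 1)

Answer: 1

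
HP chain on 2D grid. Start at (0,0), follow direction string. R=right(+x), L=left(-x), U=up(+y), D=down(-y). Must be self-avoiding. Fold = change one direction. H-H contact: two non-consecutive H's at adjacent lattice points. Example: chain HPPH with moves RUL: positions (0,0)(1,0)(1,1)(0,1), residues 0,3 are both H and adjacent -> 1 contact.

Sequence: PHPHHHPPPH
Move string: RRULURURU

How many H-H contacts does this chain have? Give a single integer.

Answer: 1

Derivation:
Positions: [(0, 0), (1, 0), (2, 0), (2, 1), (1, 1), (1, 2), (2, 2), (2, 3), (3, 3), (3, 4)]
H-H contact: residue 1 @(1,0) - residue 4 @(1, 1)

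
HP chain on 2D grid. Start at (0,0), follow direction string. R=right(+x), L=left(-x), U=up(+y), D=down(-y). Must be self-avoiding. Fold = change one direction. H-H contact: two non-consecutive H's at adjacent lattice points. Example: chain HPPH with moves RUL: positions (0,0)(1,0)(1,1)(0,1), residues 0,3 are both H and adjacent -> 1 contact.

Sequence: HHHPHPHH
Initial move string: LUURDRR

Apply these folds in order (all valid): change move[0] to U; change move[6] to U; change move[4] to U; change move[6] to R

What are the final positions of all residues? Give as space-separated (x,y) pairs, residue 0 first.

Answer: (0,0) (0,1) (0,2) (0,3) (1,3) (1,4) (2,4) (3,4)

Derivation:
Initial moves: LUURDRR
Fold: move[0]->U => UUURDRR (positions: [(0, 0), (0, 1), (0, 2), (0, 3), (1, 3), (1, 2), (2, 2), (3, 2)])
Fold: move[6]->U => UUURDRU (positions: [(0, 0), (0, 1), (0, 2), (0, 3), (1, 3), (1, 2), (2, 2), (2, 3)])
Fold: move[4]->U => UUURURU (positions: [(0, 0), (0, 1), (0, 2), (0, 3), (1, 3), (1, 4), (2, 4), (2, 5)])
Fold: move[6]->R => UUURURR (positions: [(0, 0), (0, 1), (0, 2), (0, 3), (1, 3), (1, 4), (2, 4), (3, 4)])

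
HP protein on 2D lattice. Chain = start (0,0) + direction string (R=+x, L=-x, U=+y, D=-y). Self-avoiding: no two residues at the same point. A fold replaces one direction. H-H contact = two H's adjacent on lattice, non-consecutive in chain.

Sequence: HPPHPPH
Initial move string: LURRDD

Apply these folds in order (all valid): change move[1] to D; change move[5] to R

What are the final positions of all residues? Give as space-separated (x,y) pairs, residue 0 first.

Initial moves: LURRDD
Fold: move[1]->D => LDRRDD (positions: [(0, 0), (-1, 0), (-1, -1), (0, -1), (1, -1), (1, -2), (1, -3)])
Fold: move[5]->R => LDRRDR (positions: [(0, 0), (-1, 0), (-1, -1), (0, -1), (1, -1), (1, -2), (2, -2)])

Answer: (0,0) (-1,0) (-1,-1) (0,-1) (1,-1) (1,-2) (2,-2)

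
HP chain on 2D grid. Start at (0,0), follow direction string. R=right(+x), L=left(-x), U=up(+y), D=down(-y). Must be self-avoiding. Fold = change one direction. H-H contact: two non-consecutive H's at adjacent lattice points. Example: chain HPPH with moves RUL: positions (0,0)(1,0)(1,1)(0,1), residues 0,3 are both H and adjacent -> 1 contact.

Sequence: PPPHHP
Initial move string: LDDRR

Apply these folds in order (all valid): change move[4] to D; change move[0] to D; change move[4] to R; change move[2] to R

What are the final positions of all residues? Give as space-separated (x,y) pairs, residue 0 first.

Answer: (0,0) (0,-1) (0,-2) (1,-2) (2,-2) (3,-2)

Derivation:
Initial moves: LDDRR
Fold: move[4]->D => LDDRD (positions: [(0, 0), (-1, 0), (-1, -1), (-1, -2), (0, -2), (0, -3)])
Fold: move[0]->D => DDDRD (positions: [(0, 0), (0, -1), (0, -2), (0, -3), (1, -3), (1, -4)])
Fold: move[4]->R => DDDRR (positions: [(0, 0), (0, -1), (0, -2), (0, -3), (1, -3), (2, -3)])
Fold: move[2]->R => DDRRR (positions: [(0, 0), (0, -1), (0, -2), (1, -2), (2, -2), (3, -2)])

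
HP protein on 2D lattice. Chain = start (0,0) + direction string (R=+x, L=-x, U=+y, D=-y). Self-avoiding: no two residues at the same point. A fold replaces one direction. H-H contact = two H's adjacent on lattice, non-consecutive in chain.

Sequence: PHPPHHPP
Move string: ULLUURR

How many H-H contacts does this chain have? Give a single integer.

Answer: 0

Derivation:
Positions: [(0, 0), (0, 1), (-1, 1), (-2, 1), (-2, 2), (-2, 3), (-1, 3), (0, 3)]
No H-H contacts found.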